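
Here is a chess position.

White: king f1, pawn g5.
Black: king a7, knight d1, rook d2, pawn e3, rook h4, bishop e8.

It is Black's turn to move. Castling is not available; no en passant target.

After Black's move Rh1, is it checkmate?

After Rh1: white king on f1; in check: yes, from the black rook on h1.
King squares — e1: attacked by Rh1; g1: attacked by Rh1; e2: attacked by Rd2; f2: attacked by Nd1; g2: attacked by Rd2.
White has no legal moves → checkmate.

yes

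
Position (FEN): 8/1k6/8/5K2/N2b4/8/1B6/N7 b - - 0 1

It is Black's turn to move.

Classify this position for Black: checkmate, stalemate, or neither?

Black to move; black king on b7.
In check: no.
Legal moves for Black include: Kc8, Kb8, Ka8, Kc7, Ka7, Kc6, Ka6, Bh8, Bg7, Ba7, Bf6, Bb6, Be5, Bc5, Be3, Bc3, Bf2, Bxb2, ... (list truncated; more exist).
Black has legal moves and is not in check → neither.

neither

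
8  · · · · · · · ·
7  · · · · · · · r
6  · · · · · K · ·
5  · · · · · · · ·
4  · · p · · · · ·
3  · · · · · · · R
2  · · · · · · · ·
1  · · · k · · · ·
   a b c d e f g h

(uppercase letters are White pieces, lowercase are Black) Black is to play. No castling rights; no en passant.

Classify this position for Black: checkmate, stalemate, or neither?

neither

Black to move; black king on d1.
In check: no.
Legal moves for Black: Rh8, Rg7, Rf7+, Re7, Rd7, Rc7, Rb7, Ra7, Rh6+, Rh5, Rh4, Rxh3, Ke2, Kd2, Kc2, Ke1, Kc1, c3.
Black has 18 legal moves and is not in check → neither.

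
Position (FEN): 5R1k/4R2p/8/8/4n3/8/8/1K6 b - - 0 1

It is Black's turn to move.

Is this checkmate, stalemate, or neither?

checkmate

Black to move; black king on h8.
In check: yes, from the white rook on f8.
King squares — g7: attacked by Re7; h7: own pawn; g8: attacked by Rf8.
Legal moves for Black: none.
In check with no legal moves → checkmate.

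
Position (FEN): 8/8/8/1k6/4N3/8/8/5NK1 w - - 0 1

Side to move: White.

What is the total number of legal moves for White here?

16

White to move; king on g1.
In check: no.
Legal moves: Nf6, Nd6+, Ng5, Nc5, Neg3, Nc3+, Nf2, Ned2, Kh2, Kg2, Kf2, Kh1, Nfg3, Ne3, Nh2, Nfd2.
Count: 16.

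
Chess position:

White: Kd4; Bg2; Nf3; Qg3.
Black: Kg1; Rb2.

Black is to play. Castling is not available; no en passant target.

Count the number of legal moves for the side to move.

Black to move; king on g1.
In check: yes, from the white knight on f3.
Legal moves: none.
Count: 0.

0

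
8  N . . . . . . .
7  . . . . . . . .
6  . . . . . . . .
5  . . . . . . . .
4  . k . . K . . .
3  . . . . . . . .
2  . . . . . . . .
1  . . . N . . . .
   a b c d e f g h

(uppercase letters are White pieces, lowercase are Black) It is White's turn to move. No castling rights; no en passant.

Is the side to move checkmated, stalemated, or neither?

White to move; white king on e4.
In check: no.
Legal moves for White: Nc7, Nb6, Kf5, Ke5, Kd5, Kf4, Kd4, Kf3, Ke3, Kd3, Ne3, Nc3, Nf2, Nb2.
White has 14 legal moves and is not in check → neither.

neither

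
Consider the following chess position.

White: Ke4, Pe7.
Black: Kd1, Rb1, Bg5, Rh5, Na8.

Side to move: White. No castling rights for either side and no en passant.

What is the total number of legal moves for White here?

10

White to move; king on e4.
In check: no.
Legal moves: Kf5, Ke5, Kd5, Kd4, Kf3, Kd3, e8=Q, e8=R, e8=B, e8=N.
Count: 10.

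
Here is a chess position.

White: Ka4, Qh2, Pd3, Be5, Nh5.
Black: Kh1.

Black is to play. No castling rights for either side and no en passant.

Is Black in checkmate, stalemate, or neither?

Black to move; black king on h1.
In check: yes, from the white queen on h2.
King squares — g1: attacked by Qh2; g2: attacked by Qh2; h2: attacked by Be5.
Legal moves for Black: none.
In check with no legal moves → checkmate.

checkmate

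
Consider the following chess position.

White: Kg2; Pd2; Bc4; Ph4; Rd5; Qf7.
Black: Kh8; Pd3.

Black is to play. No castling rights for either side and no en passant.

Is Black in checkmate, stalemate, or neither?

stalemate

Black to move; black king on h8.
In check: no.
King squares — g7: attacked by Qf7; h7: attacked by Qf7; g8: attacked by Qf7.
Legal moves for Black: none.
Not in check and no legal moves → stalemate.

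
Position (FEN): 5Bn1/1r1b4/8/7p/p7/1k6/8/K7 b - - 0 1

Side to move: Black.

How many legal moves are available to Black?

22

Black to move; king on b3.
In check: no.
Legal moves: Ne7, Nh6, Nf6, Be8, Bc8, Be6, Bc6, Bf5, Bb5, Bg4, Bh3, Rb8, Rc7, Ra7, Rb6, Rb5, Rb4, Kc4, Kc3, Kc2, h4, a3.
Count: 22.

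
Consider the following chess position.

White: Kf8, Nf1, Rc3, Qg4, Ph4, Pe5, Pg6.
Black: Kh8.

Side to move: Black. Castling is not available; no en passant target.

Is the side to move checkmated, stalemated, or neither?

Black to move; black king on h8.
In check: no.
King squares — g7: attacked by Kf8; h7: attacked by Pg6; g8: attacked by Kf8.
Legal moves for Black: none.
Not in check and no legal moves → stalemate.

stalemate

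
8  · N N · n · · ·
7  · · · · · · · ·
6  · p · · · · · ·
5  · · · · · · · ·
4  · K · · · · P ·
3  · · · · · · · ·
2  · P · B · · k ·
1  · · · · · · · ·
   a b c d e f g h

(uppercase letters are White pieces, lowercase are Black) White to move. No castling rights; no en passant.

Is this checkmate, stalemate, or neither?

neither

White to move; white king on b4.
In check: no.
Legal moves for White include: Ne7, Na7, Nd6, Nxb6, Nd7, Nc6, Na6, Kb5, Kc4, Ka4, Kc3, Kb3, Ka3, Bh6, Bg5, Bf4, Be3, Bc3, ... (list truncated; more exist).
White has legal moves and is not in check → neither.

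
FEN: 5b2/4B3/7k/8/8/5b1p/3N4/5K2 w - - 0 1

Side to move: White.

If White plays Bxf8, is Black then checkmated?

no

After Bxf8: black king on h6; in check: yes, from the white bishop on f8.
Black has 4 legal replies: Kh7, Kg6, Kh5, Kg5.
In check but a legal move exists → not checkmate.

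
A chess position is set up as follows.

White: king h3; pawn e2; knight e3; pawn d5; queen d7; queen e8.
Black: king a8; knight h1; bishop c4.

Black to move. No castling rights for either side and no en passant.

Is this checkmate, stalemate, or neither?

Black to move; black king on a8.
In check: yes, from the white queen on e8.
King squares — a7: attacked by Qd7; b7: attacked by Qd7; b8: attacked by Qe8.
Legal moves for Black: none.
In check with no legal moves → checkmate.

checkmate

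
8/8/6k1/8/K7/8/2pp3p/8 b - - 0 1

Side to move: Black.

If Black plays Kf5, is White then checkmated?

no

After Kf5: white king on a4; in check: no.
White is not in check, so this cannot be checkmate.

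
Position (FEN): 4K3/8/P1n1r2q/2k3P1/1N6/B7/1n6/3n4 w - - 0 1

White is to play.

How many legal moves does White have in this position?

2

White to move; king on e8.
In check: yes, from the black rook on e6.
Legal moves: Kf7, Kd7.
Count: 2.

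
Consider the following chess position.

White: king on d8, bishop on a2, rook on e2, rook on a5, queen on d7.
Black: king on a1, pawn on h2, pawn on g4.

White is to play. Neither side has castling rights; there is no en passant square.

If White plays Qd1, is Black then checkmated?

After Qd1: black king on a1; in check: yes, from the white queen on d1.
King squares — b1: attacked by Qd1; a2: attacked by Re2; b2: attacked by Re2.
Black has no legal moves → checkmate.

yes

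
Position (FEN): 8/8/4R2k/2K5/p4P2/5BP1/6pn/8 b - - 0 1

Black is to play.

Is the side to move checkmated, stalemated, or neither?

Black to move; black king on h6.
In check: yes, from the white rook on e6.
Legal moves for Black: Kh7, Kg7.
Black is in check but has 2 legal moves → neither.

neither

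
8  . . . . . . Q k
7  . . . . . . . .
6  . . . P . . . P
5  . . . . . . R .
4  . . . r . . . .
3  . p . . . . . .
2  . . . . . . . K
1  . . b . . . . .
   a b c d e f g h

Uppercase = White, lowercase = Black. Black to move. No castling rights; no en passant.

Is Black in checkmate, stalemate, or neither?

checkmate

Black to move; black king on h8.
In check: yes, from the white queen on g8.
King squares — g7: attacked by Rg5; h7: attacked by Qg8; g8: attacked by Rg5.
Legal moves for Black: none.
In check with no legal moves → checkmate.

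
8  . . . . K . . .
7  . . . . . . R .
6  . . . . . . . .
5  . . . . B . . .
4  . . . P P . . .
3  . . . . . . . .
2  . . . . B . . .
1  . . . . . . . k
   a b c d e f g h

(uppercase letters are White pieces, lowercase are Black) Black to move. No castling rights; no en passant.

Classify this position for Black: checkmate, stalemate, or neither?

stalemate

Black to move; black king on h1.
In check: no.
King squares — g1: attacked by Rg7; g2: attacked by Rg7; h2: attacked by Be5.
Legal moves for Black: none.
Not in check and no legal moves → stalemate.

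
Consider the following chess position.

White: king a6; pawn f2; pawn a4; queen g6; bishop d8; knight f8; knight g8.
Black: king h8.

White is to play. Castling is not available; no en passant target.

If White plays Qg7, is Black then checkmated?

After Qg7: black king on h8; in check: yes, from the white queen on g7.
Black has 1 legal reply: Kxg7.
In check but a legal move exists → not checkmate.

no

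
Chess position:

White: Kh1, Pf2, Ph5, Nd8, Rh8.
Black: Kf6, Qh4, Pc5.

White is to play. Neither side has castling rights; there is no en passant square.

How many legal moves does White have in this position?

2

White to move; king on h1.
In check: yes, from the black queen on h4.
Legal moves: Kg2, Kg1.
Count: 2.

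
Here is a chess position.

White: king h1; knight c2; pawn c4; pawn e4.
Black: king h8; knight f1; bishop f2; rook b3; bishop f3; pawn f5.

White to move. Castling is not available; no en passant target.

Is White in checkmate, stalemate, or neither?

White to move; white king on h1.
In check: yes, from the black bishop on f3.
King squares — g1: attacked by Bf2; g2: attacked by Bf3; h2: attacked by Nf1.
Legal moves for White: none.
In check with no legal moves → checkmate.

checkmate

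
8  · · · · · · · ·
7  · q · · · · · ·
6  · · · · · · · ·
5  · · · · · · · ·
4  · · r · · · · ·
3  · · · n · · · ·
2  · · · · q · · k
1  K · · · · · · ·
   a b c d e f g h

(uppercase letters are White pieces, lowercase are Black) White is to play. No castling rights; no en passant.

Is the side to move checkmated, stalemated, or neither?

stalemate

White to move; white king on a1.
In check: no.
King squares — b1: attacked by Qb7; a2: attacked by Qe2; b2: attacked by Qe2.
Legal moves for White: none.
Not in check and no legal moves → stalemate.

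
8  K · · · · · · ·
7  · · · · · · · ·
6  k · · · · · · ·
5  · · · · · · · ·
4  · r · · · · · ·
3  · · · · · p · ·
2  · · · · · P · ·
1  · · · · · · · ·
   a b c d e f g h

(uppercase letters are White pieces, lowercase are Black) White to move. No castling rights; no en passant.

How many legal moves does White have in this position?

White to move; king on a8.
In check: no.
Legal moves: none.
Count: 0.

0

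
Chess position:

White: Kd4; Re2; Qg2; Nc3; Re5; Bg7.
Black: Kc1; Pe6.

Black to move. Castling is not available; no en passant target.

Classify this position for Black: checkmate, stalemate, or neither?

stalemate

Black to move; black king on c1.
In check: no.
King squares — b1: attacked by Nc3; d1: attacked by Nc3; b2: attacked by Re2; c2: attacked by Re2; d2: attacked by Re2.
Legal moves for Black: none.
Not in check and no legal moves → stalemate.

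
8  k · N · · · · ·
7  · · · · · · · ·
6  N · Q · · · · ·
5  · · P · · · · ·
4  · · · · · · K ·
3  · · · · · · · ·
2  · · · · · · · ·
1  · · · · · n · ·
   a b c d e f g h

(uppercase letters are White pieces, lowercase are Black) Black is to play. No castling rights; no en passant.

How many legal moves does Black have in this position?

Black to move; king on a8.
In check: yes, from the white queen on c6.
Legal moves: none.
Count: 0.

0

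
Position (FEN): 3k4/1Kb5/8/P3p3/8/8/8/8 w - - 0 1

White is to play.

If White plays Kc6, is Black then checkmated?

no

After Kc6: black king on d8; in check: no.
Black is not in check, so this cannot be checkmate.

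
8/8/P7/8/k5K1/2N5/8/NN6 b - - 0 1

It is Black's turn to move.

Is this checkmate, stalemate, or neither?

Black to move; black king on a4.
In check: yes, from the white knight on c3.
King squares — a3: attacked by Nb1; b3: attacked by Na1; b4: available; a5: available; b5: attacked by Nc3.
Legal moves for Black: Ka5, Kb4.
Black is in check but has 2 legal moves → neither.

neither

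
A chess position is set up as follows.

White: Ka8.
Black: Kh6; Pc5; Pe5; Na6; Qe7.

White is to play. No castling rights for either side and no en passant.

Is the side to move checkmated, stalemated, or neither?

White to move; white king on a8.
In check: no.
King squares — a7: attacked by Qe7; b7: attacked by Qe7; b8: attacked by Na6.
Legal moves for White: none.
Not in check and no legal moves → stalemate.

stalemate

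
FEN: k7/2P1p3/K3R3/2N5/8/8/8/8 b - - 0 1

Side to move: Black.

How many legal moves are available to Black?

Black to move; king on a8.
In check: no.
Legal moves: none.
Count: 0.

0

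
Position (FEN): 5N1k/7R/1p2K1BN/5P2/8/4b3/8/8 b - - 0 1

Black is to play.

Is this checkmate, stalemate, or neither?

checkmate

Black to move; black king on h8.
In check: yes, from the white rook on h7.
King squares — g7: attacked by Rh7; h7: attacked by Bg6; g8: attacked by Nh6.
Legal moves for Black: none.
In check with no legal moves → checkmate.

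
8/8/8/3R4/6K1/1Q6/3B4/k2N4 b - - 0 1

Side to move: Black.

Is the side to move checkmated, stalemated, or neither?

stalemate

Black to move; black king on a1.
In check: no.
King squares — b1: attacked by Qb3; a2: attacked by Qb3; b2: attacked by Nd1.
Legal moves for Black: none.
Not in check and no legal moves → stalemate.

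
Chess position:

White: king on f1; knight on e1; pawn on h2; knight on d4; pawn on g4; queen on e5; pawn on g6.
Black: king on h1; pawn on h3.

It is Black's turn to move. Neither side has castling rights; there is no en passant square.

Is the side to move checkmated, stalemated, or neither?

stalemate

Black to move; black king on h1.
In check: no.
King squares — g1: attacked by Kf1; g2: attacked by Ne1; h2: attacked by Qe5.
Legal moves for Black: none.
Not in check and no legal moves → stalemate.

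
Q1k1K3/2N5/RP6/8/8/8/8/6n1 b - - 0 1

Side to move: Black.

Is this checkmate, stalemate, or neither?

Black to move; black king on c8.
In check: yes, from the white queen on a8.
King squares — b7: attacked by Qa8; c7: attacked by Pb6; d7: attacked by Ke8; b8: attacked by Qa8; d8: attacked by Qa8.
Legal moves for Black: none.
In check with no legal moves → checkmate.

checkmate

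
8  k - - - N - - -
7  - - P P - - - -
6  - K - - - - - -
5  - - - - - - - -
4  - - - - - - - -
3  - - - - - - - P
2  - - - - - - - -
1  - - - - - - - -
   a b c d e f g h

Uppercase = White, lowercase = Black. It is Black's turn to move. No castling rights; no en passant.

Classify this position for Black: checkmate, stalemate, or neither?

stalemate

Black to move; black king on a8.
In check: no.
King squares — a7: attacked by Kb6; b7: attacked by Kb6; b8: attacked by Pc7.
Legal moves for Black: none.
Not in check and no legal moves → stalemate.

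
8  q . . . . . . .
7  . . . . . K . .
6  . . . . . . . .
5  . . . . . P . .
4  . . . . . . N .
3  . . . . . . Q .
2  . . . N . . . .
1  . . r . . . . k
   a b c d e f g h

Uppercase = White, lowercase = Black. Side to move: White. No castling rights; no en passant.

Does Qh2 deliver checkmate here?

After Qh2: black king on h1; in check: yes, from the white queen on h2.
King squares — g1: attacked by Qh2; g2: attacked by Qh2; h2: attacked by Ng4.
Black has no legal moves → checkmate.

yes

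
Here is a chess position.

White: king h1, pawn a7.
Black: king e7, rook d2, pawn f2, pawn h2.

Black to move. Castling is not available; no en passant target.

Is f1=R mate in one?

yes

After f1=R: white king on h1; in check: yes, from the black rook on f1.
King squares — g1: attacked by Rf1; g2: attacked by Rd2; h2: attacked by Rd2.
White has no legal moves → checkmate.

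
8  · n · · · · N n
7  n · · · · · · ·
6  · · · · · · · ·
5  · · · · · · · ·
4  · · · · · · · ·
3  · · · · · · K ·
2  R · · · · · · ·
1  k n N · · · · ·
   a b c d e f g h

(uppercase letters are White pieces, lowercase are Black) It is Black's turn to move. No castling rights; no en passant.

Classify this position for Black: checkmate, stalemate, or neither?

checkmate

Black to move; black king on a1.
In check: yes, from the white rook on a2.
King squares — b1: own knight; a2: attacked by Nc1; b2: attacked by Ra2.
Legal moves for Black: none.
In check with no legal moves → checkmate.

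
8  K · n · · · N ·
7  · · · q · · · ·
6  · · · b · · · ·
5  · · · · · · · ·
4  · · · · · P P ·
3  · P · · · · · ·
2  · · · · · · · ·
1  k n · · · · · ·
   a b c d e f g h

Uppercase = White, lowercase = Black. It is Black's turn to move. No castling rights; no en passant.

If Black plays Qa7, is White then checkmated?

yes

After Qa7: white king on a8; in check: yes, from the black queen on a7.
King squares — a7: attacked by Nc8; b7: attacked by Qa7; b8: attacked by Bd6.
White has no legal moves → checkmate.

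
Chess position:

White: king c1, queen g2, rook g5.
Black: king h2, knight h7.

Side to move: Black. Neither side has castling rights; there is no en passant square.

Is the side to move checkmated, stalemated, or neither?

checkmate

Black to move; black king on h2.
In check: yes, from the white queen on g2.
King squares — g1: attacked by Qg2; h1: attacked by Qg2; g2: attacked by Rg5; g3: attacked by Qg2; h3: attacked by Qg2.
Legal moves for Black: none.
In check with no legal moves → checkmate.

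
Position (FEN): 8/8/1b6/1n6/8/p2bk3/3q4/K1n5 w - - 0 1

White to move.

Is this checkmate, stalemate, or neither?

White to move; white king on a1.
In check: no.
King squares — b1: attacked by Bd3; a2: attacked by Nc1; b2: attacked by Qd2.
Legal moves for White: none.
Not in check and no legal moves → stalemate.

stalemate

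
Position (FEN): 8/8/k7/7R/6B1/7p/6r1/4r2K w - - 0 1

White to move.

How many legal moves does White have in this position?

White to move; king on h1.
In check: yes, from the black rook on e1.
Legal moves: none.
Count: 0.

0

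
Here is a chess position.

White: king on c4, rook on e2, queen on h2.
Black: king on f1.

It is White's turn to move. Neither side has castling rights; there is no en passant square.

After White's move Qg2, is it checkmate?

After Qg2: black king on f1; in check: yes, from the white queen on g2.
King squares — e1: attacked by Re2; g1: attacked by Qg2; e2: attacked by Qg2; f2: attacked by Re2; g2: attacked by Re2.
Black has no legal moves → checkmate.

yes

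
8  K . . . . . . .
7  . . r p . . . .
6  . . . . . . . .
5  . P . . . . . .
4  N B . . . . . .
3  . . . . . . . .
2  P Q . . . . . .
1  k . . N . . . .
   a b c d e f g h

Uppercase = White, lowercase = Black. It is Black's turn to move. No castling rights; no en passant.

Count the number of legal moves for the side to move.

0

Black to move; king on a1.
In check: yes, from the white queen on b2.
Legal moves: none.
Count: 0.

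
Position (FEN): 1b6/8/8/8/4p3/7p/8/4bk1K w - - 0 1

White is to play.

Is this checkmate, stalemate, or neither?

White to move; white king on h1.
In check: no.
King squares — g1: attacked by Kf1; g2: attacked by Kf1; h2: attacked by Bb8.
Legal moves for White: none.
Not in check and no legal moves → stalemate.

stalemate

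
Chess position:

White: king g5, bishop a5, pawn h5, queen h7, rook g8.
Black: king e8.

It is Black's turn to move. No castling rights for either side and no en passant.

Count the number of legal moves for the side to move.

Black to move; king on e8.
In check: yes, from the white rook on g8.
Legal moves: none.
Count: 0.

0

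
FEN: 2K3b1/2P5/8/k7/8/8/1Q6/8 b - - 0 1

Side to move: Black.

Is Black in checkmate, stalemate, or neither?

neither

Black to move; black king on a5.
In check: no.
Legal moves for Black: Bh7, Bf7, Be6+, Bd5, Bc4, Bb3, Ba2, Ka6, Ka4.
Black has 9 legal moves and is not in check → neither.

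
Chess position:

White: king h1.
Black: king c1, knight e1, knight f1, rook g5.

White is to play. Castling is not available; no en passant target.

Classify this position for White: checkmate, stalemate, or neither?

White to move; white king on h1.
In check: no.
King squares — g1: attacked by Rg5; g2: attacked by Ne1; h2: attacked by Nf1.
Legal moves for White: none.
Not in check and no legal moves → stalemate.

stalemate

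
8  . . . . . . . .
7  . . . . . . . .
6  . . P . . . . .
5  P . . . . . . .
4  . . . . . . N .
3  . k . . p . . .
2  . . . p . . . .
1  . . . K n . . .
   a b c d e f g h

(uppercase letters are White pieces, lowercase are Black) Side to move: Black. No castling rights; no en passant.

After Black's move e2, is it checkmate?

no

After e2: white king on d1; in check: yes, from the black pawn on e2.
White has 2 legal replies: Kxe2, Kxd2.
In check but a legal move exists → not checkmate.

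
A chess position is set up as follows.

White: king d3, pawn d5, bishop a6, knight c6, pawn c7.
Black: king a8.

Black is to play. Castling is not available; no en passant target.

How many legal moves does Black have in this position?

0

Black to move; king on a8.
In check: no.
Legal moves: none.
Count: 0.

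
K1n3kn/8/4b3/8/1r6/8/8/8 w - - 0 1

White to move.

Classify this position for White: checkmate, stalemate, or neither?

stalemate

White to move; white king on a8.
In check: no.
King squares — a7: attacked by Nc8; b7: attacked by Rb4; b8: attacked by Rb4.
Legal moves for White: none.
Not in check and no legal moves → stalemate.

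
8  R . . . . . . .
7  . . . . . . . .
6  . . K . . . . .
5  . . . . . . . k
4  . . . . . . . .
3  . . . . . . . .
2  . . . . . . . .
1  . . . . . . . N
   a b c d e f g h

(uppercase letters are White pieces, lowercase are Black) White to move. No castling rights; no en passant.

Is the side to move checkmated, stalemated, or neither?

neither

White to move; white king on c6.
In check: no.
Legal moves for White include: Rh8+, Rg8, Rf8, Re8, Rd8, Rc8, Rb8, Ra7, Ra6, Ra5+, Ra4, Ra3, Ra2, Ra1, Kd7, Kc7, Kb7, Kd6, ... (list truncated; more exist).
White has legal moves and is not in check → neither.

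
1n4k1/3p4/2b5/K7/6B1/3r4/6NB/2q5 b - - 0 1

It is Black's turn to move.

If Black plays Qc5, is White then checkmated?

yes

After Qc5: white king on a5; in check: yes, from the black queen on c5.
King squares — a4: attacked by Bc6; b4: attacked by Qc5; b5: attacked by Qc5; a6: attacked by Nb8; b6: attacked by Qc5.
White has no legal moves → checkmate.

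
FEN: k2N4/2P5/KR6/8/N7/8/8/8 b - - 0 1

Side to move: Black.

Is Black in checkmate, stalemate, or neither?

Black to move; black king on a8.
In check: no.
King squares — a7: attacked by Ka6; b7: attacked by Ka6; b8: attacked by Rb6.
Legal moves for Black: none.
Not in check and no legal moves → stalemate.

stalemate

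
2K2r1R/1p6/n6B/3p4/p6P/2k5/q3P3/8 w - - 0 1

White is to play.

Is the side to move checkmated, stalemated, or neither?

neither

White to move; white king on c8.
In check: yes, from the black rook on f8.
Legal moves for White: Kd7, Kxb7, Rxf8, Bxf8.
White is in check but has 4 legal moves → neither.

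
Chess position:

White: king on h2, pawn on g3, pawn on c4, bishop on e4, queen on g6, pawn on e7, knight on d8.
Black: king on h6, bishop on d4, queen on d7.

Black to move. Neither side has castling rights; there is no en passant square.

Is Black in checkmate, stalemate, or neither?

Black to move; black king on h6.
In check: yes, from the white queen on g6.
King squares — g5: attacked by Qg6; h5: attacked by Qg6; g6: attacked by Be4; g7: attacked by Qg6; h7: attacked by Qg6.
Legal moves for Black: none.
In check with no legal moves → checkmate.

checkmate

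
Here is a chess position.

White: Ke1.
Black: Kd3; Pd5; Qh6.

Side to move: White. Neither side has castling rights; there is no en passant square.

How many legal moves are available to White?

3

White to move; king on e1.
In check: no.
Legal moves: Kf2, Kf1, Kd1.
Count: 3.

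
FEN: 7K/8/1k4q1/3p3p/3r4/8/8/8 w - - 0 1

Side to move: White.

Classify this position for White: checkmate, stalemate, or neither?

stalemate

White to move; white king on h8.
In check: no.
King squares — g7: attacked by Qg6; h7: attacked by Qg6; g8: attacked by Qg6.
Legal moves for White: none.
Not in check and no legal moves → stalemate.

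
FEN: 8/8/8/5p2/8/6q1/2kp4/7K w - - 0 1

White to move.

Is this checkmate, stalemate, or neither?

White to move; white king on h1.
In check: no.
King squares — g1: attacked by Qg3; g2: attacked by Qg3; h2: attacked by Qg3.
Legal moves for White: none.
Not in check and no legal moves → stalemate.

stalemate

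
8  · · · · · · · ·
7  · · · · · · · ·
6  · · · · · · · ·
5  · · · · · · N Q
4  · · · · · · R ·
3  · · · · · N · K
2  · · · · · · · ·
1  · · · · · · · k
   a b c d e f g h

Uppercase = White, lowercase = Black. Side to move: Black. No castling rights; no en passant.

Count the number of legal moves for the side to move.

Black to move; king on h1.
In check: no.
Legal moves: none.
Count: 0.

0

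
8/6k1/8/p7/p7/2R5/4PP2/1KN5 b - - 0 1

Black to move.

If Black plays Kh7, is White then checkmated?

no

After Kh7: white king on b1; in check: no.
White is not in check, so this cannot be checkmate.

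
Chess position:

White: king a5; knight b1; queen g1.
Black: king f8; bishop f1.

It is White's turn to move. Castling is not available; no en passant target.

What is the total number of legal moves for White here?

White to move; king on a5.
In check: no.
Legal moves: Kb6, Kb4, Ka4, Qg8+, Qg7+, Qa7, Qg6, Qb6, Qg5, Qc5+, Qg4, Qd4, Qg3, Qe3, Qh2, Qg2, Qf2+, Qh1, Qxf1+, Nc3, Na3, Nd2.
Count: 22.

22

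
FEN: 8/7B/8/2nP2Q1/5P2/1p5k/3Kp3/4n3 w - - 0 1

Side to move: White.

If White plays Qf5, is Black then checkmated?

no

After Qf5: black king on h3; in check: yes, from the white queen on f5.
Black has 4 legal replies: Kh4, Kg3, Kh2, Kg2.
In check but a legal move exists → not checkmate.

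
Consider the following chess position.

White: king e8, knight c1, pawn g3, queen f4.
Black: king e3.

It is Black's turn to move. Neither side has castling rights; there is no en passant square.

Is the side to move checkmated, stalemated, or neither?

Black to move; black king on e3.
In check: yes, from the white queen on f4.
King squares — d2: attacked by Qf4; e2: attacked by Nc1; f2: attacked by Qf4; d3: attacked by Nc1; f3: attacked by Qf4; d4: attacked by Qf4; e4: attacked by Qf4; f4: attacked by Pg3.
Legal moves for Black: none.
In check with no legal moves → checkmate.

checkmate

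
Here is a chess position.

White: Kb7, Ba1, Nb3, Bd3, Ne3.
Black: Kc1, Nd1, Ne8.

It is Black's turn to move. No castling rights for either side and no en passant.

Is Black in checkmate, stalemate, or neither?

Black to move; black king on c1.
In check: yes, from the white knight on b3.
King squares — b1: attacked by Bd3; d1: own knight; b2: attacked by Ba1; c2: attacked by Bd3; d2: attacked by Nb3.
Legal moves for Black: none.
In check with no legal moves → checkmate.

checkmate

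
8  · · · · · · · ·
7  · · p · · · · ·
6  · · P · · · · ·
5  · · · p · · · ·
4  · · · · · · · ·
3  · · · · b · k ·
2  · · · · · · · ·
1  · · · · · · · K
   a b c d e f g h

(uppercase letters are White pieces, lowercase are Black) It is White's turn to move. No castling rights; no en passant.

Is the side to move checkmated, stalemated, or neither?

White to move; white king on h1.
In check: no.
King squares — g1: attacked by Be3; g2: attacked by Kg3; h2: attacked by Kg3.
Legal moves for White: none.
Not in check and no legal moves → stalemate.

stalemate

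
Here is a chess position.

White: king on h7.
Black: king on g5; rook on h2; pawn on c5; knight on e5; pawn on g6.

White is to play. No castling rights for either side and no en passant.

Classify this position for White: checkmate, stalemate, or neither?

neither

White to move; white king on h7.
In check: yes, from the black rook on h2.
Legal moves for White: Kg8, Kg7.
White is in check but has 2 legal moves → neither.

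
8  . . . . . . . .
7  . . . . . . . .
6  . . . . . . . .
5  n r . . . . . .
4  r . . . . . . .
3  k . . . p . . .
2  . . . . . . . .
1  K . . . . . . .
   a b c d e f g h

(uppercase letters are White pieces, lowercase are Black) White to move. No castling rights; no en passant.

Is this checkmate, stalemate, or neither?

stalemate

White to move; white king on a1.
In check: no.
King squares — b1: attacked by Rb5; a2: attacked by Ka3; b2: attacked by Ka3.
Legal moves for White: none.
Not in check and no legal moves → stalemate.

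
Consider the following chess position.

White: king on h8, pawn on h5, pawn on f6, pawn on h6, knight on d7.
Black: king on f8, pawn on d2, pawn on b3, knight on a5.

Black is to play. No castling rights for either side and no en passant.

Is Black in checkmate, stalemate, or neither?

neither

Black to move; black king on f8.
In check: yes, from the white knight on d7.
Legal moves for Black: Ke8, Kf7.
Black is in check but has 2 legal moves → neither.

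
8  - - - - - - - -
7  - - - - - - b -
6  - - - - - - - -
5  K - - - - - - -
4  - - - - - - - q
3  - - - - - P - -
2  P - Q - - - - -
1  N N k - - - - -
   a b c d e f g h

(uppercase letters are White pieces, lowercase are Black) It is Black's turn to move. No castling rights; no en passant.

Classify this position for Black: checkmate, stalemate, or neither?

Black to move; black king on c1.
In check: yes, from the white queen on c2.
King squares — b1: attacked by Qc2; d1: attacked by Qc2; b2: attacked by Qc2; c2: attacked by Na1; d2: attacked by Nb1.
Legal moves for Black: none.
In check with no legal moves → checkmate.

checkmate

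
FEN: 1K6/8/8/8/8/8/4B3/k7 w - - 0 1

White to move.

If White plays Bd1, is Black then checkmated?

no

After Bd1: black king on a1; in check: no.
Black is not in check, so this cannot be checkmate.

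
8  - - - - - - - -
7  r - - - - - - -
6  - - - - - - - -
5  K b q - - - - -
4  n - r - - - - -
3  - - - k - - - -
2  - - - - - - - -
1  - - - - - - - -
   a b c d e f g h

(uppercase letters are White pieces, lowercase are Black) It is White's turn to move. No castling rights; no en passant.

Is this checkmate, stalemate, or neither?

White to move; white king on a5.
In check: yes, from the black rook on a7.
King squares — a4: attacked by Rc4; b4: attacked by Rc4; b5: attacked by Qc5; a6: attacked by Bb5; b6: attacked by Na4.
Legal moves for White: none.
In check with no legal moves → checkmate.

checkmate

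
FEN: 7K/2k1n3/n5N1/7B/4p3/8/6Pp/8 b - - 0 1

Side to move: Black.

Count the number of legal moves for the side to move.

22

Black to move; king on c7.
In check: no.
Legal moves: Ng8, Nc8, Nxg6+, Nc6, Nf5, Nd5, Kd8, Kc8, Kb8, Kd7, Kb7, Kd6, Kc6, Kb6, Nb8, Nc5, Nb4, e3, h1=Q, h1=R, h1=B, h1=N.
Count: 22.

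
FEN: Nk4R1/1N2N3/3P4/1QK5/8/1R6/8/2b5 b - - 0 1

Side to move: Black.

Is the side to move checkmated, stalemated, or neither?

Black to move; black king on b8.
In check: yes, from the white rook on g8.
Legal moves for Black: Ka7.
Black is in check but has 1 legal move → neither.

neither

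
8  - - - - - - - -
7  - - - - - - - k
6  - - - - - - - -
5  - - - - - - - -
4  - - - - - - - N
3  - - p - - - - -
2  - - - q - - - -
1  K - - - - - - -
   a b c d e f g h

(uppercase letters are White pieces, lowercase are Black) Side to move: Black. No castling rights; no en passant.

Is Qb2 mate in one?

yes

After Qb2: white king on a1; in check: yes, from the black queen on b2.
King squares — b1: attacked by Qb2; a2: attacked by Qb2; b2: attacked by Pc3.
White has no legal moves → checkmate.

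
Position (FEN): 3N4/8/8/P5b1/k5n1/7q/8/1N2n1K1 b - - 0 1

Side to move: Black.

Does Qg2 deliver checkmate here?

yes

After Qg2: white king on g1; in check: yes, from the black queen on g2.
King squares — f1: attacked by Qg2; h1: attacked by Qg2; f2: attacked by Qg2; g2: attacked by Ne1; h2: attacked by Qg2.
White has no legal moves → checkmate.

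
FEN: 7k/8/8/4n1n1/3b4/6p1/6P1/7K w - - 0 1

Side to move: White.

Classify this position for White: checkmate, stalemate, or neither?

White to move; white king on h1.
In check: no.
King squares — g1: attacked by Bd4; g2: own pawn; h2: attacked by Pg3.
Legal moves for White: none.
Not in check and no legal moves → stalemate.

stalemate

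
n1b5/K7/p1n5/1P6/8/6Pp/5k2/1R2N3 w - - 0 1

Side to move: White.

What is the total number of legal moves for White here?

2

White to move; king on a7.
In check: yes, from the black knight on c6.
Legal moves: Kxa8, bxc6.
Count: 2.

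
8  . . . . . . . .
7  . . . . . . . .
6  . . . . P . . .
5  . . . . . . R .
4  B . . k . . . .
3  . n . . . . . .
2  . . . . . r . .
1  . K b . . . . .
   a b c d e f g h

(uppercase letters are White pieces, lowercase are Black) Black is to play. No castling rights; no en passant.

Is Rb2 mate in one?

yes

After Rb2: white king on b1; in check: yes, from the black rook on b2.
King squares — a1: attacked by Nb3; c1: attacked by Nb3; a2: attacked by Rb2; b2: attacked by Bc1; c2: attacked by Rb2.
White has no legal moves → checkmate.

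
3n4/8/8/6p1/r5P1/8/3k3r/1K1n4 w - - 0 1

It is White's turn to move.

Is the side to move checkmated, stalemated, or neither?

stalemate

White to move; white king on b1.
In check: no.
King squares — a1: attacked by Ra4; c1: attacked by Kd2; a2: attacked by Ra4; b2: attacked by Nd1; c2: attacked by Kd2.
Legal moves for White: none.
Not in check and no legal moves → stalemate.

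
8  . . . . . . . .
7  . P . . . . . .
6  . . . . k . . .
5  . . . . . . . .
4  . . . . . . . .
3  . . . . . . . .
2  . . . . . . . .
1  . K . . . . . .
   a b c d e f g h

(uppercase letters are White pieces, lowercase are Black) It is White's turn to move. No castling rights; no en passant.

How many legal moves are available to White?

9

White to move; king on b1.
In check: no.
Legal moves: Kc2, Kb2, Ka2, Kc1, Ka1, b8=Q, b8=R, b8=B, b8=N.
Count: 9.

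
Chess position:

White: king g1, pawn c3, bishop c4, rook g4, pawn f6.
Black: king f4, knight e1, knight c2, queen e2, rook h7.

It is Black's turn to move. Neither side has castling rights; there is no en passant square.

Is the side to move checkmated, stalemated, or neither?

neither

Black to move; black king on f4.
In check: yes, from the white rook on g4.
King squares — e3: available; f3: available; g3: attacked by Rg4; e4: attacked by Rg4; g4: available; e5: available; f5: available; g5: attacked by Rg4.
Legal moves for Black: Kf5, Ke5, Kxg4, Kf3, Ke3, Qxg4+.
Black is in check but has 6 legal moves → neither.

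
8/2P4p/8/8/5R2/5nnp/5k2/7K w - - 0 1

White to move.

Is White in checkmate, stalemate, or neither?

checkmate

White to move; white king on h1.
In check: yes, from the black knight on g3.
King squares — g1: attacked by Kf2; g2: attacked by Kf2; h2: attacked by Nf3.
Legal moves for White: none.
In check with no legal moves → checkmate.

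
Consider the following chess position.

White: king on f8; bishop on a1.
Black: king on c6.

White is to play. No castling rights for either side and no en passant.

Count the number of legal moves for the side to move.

White to move; king on f8.
In check: no.
Legal moves: Kg8, Ke8, Kg7, Kf7, Ke7, Bh8, Bg7, Bf6, Be5, Bd4, Bc3, Bb2.
Count: 12.

12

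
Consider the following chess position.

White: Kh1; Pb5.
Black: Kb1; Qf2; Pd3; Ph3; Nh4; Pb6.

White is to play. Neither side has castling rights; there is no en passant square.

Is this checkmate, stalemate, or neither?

White to move; white king on h1.
In check: no.
King squares — g1: attacked by Qf2; g2: attacked by Qf2; h2: attacked by Qf2.
Legal moves for White: none.
Not in check and no legal moves → stalemate.

stalemate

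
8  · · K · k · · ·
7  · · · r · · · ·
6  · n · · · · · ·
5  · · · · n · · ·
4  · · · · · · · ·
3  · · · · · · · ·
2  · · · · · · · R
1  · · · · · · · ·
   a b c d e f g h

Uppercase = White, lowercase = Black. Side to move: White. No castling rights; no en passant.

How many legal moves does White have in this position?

White to move; king on c8.
In check: yes, from the black knight on b6.
Legal moves: Kb8.
Count: 1.

1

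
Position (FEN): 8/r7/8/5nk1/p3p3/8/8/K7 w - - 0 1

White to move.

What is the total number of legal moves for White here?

White to move; king on a1.
In check: no.
Legal moves: Kb2, Ka2, Kb1.
Count: 3.

3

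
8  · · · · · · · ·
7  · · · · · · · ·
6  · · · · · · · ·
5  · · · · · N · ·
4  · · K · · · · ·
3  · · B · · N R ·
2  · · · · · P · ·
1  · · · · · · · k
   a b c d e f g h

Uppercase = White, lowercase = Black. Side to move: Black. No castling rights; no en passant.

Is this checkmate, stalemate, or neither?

Black to move; black king on h1.
In check: no.
King squares — g1: attacked by Nf3; g2: attacked by Rg3; h2: attacked by Nf3.
Legal moves for Black: none.
Not in check and no legal moves → stalemate.

stalemate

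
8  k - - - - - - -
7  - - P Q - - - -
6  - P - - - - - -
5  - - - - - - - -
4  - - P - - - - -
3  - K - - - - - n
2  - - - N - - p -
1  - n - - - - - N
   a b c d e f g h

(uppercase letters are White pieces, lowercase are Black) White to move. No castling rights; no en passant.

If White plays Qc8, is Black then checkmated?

After Qc8: black king on a8; in check: yes, from the white queen on c8.
King squares — a7: attacked by Pb6; b7: attacked by Qc8; b8: attacked by Pc7.
Black has no legal moves → checkmate.

yes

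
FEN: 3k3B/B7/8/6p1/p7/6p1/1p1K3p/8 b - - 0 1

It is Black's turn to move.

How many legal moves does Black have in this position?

16

Black to move; king on d8.
In check: no.
Legal moves: Ke8, Kc8, Ke7, Kd7, Kc7, g4, a3, g2, h1=Q, h1=R, h1=B, h1=N, b1=Q, b1=R, b1=B, b1=N+.
Count: 16.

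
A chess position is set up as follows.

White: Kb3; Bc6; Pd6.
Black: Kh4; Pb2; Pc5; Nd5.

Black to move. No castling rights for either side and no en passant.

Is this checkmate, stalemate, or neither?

Black to move; black king on h4.
In check: no.
Legal moves for Black: Ne7, Nc7, Nf6, Nb6, Nf4, Nb4, Ne3, Nc3, Kh5, Kg5, Kg4, Kh3, Kg3, c4+, b1=Q+, b1=R+, b1=B, b1=N.
Black has 18 legal moves and is not in check → neither.

neither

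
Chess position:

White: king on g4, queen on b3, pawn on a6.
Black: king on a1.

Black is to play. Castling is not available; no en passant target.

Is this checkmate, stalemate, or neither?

stalemate

Black to move; black king on a1.
In check: no.
King squares — b1: attacked by Qb3; a2: attacked by Qb3; b2: attacked by Qb3.
Legal moves for Black: none.
Not in check and no legal moves → stalemate.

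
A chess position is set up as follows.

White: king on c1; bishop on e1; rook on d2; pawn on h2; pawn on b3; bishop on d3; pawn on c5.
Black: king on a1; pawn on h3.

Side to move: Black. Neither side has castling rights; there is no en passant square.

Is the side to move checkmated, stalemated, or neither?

Black to move; black king on a1.
In check: no.
King squares — b1: attacked by Kc1; a2: attacked by Rd2; b2: attacked by Kc1.
Legal moves for Black: none.
Not in check and no legal moves → stalemate.

stalemate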